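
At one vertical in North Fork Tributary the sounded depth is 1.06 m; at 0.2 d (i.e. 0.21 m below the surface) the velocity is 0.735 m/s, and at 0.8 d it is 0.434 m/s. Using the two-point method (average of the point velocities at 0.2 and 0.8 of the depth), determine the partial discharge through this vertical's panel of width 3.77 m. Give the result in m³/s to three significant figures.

2.34 m³/s

v̄ = (0.735 + 0.434) / 2 = 0.5845 m/s
q = v̄ × d × w = 0.5845 × 1.06 × 3.77 = 2.336 m³/s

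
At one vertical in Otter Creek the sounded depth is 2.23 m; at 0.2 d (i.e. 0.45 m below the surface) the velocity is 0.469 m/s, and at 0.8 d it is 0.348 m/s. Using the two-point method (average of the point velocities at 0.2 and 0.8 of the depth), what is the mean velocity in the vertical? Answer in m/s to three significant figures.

v̄ = (0.469 + 0.348) / 2 = 0.4085 m/s

0.409 m/s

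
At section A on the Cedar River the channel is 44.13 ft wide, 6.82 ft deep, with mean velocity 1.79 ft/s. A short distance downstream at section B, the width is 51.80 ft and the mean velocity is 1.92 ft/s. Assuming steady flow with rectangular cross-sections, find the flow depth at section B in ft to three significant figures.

5.42 ft

Q = A₁V₁ = (44.13×6.82) × 1.79 = 538.7 ft³/s
d₂ = Q/(b₂ V₂) = 538.7/(51.80×1.92) = 5.417 ft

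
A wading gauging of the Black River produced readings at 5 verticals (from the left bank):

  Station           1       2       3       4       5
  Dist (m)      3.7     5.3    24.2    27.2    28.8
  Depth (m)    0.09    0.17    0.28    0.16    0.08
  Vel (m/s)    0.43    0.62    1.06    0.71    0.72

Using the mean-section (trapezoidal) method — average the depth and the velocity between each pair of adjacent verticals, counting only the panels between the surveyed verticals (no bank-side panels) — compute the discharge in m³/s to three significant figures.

Panel 1-2: Δb = 1.6 m, d̄ = (0.09+0.17)/2 = 0.13, v̄ = (0.43+0.62)/2 = 0.525 → q = 1.6×0.13×0.525 = 0.1092 m³/s
Panel 2-3: Δb = 18.9 m, d̄ = (0.17+0.28)/2 = 0.225, v̄ = (0.62+1.06)/2 = 0.84 → q = 18.9×0.225×0.84 = 3.572 m³/s
Panel 3-4: Δb = 3 m, d̄ = (0.28+0.16)/2 = 0.22, v̄ = (1.06+0.71)/2 = 0.885 → q = 3×0.22×0.885 = 0.5841 m³/s
Panel 4-5: Δb = 1.6 m, d̄ = (0.16+0.08)/2 = 0.12, v̄ = (0.71+0.72)/2 = 0.715 → q = 1.6×0.12×0.715 = 0.1373 m³/s
Q = Σ q = 4.403 m³/s

4.40 m³/s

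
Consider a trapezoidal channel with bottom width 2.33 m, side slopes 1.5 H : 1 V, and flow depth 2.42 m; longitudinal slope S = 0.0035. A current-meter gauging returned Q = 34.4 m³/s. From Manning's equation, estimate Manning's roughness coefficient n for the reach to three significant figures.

0.0296

A = (b + z·y)·y = (2.33 + 1.5×2.42)×2.42 = 14.42 m²
P = b + 2y√(1+z²) = 2.33 + 2×2.42×√(1+1.5²) = 11.06 m
R = A/P = 14.42/11.06 = 1.305 m
n = (1/Q)·A·R^(2/3)·S^(1/2) = (1/34.4) × 14.42 × 1.194 × 0.05916 = 0.02962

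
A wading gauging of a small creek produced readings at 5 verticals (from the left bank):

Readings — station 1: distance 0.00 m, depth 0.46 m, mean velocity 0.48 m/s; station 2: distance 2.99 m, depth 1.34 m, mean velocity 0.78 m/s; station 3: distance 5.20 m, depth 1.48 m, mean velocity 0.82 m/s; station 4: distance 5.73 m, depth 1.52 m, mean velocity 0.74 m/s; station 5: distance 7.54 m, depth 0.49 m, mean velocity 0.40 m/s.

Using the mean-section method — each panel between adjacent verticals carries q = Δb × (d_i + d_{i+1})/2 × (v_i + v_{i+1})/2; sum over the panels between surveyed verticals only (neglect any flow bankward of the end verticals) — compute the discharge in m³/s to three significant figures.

5.85 m³/s

Panel 1-2: Δb = 2.99 m, d̄ = (0.46+1.34)/2 = 0.9, v̄ = (0.48+0.78)/2 = 0.63 → q = 2.99×0.9×0.63 = 1.695 m³/s
Panel 2-3: Δb = 2.21 m, d̄ = (1.34+1.48)/2 = 1.41, v̄ = (0.78+0.82)/2 = 0.8 → q = 2.21×1.41×0.8 = 2.493 m³/s
Panel 3-4: Δb = 0.53 m, d̄ = (1.48+1.52)/2 = 1.5, v̄ = (0.82+0.74)/2 = 0.78 → q = 0.53×1.5×0.78 = 0.6201 m³/s
Panel 4-5: Δb = 1.81 m, d̄ = (1.52+0.49)/2 = 1.005, v̄ = (0.74+0.40)/2 = 0.57 → q = 1.81×1.005×0.57 = 1.037 m³/s
Q = Σ q = 5.845 m³/s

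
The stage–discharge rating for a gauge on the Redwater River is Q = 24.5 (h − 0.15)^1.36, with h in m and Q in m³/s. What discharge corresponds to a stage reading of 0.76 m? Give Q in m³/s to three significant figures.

12.5 m³/s

Q = 24.5 × (0.76 − 0.15)^1.36 = 24.5 × 0.61^1.36 = 12.51 m³/s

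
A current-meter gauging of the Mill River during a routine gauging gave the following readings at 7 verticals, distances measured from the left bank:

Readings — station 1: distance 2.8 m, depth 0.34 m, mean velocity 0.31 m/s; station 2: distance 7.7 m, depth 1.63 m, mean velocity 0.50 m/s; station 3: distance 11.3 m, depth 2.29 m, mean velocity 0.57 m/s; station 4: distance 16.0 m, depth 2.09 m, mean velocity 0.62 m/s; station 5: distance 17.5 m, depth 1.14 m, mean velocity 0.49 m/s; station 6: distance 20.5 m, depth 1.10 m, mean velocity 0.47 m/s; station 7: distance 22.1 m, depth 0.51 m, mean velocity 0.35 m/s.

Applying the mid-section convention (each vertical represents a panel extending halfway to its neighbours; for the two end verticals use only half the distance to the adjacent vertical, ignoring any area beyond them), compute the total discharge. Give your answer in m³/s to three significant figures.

15.7 m³/s

w_1 = (7.7 − 2.8)/2 = 2.45 m; q_1 = 0.31 × 0.34 × 2.45 = 0.2582 m³/s
w_2 = (11.3 − 2.8)/2 = 4.25 m; q_2 = 0.50 × 1.63 × 4.25 = 3.464 m³/s
w_3 = (16.0 − 7.7)/2 = 4.15 m; q_3 = 0.57 × 2.29 × 4.15 = 5.417 m³/s
w_4 = (17.5 − 11.3)/2 = 3.1 m; q_4 = 0.62 × 2.09 × 3.1 = 4.017 m³/s
w_5 = (20.5 − 16.0)/2 = 2.25 m; q_5 = 0.49 × 1.14 × 2.25 = 1.257 m³/s
w_6 = (22.1 − 17.5)/2 = 2.3 m; q_6 = 0.47 × 1.10 × 2.3 = 1.189 m³/s
w_7 = (22.1 − 20.5)/2 = 0.8 m; q_7 = 0.35 × 0.51 × 0.8 = 0.1428 m³/s
Q = Σ qᵢ = 15.74 m³/s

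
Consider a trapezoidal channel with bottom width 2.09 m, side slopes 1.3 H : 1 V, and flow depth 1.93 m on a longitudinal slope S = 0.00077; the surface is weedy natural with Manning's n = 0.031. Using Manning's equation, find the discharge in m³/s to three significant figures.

8.23 m³/s

A = (b + z·y)·y = (2.09 + 1.3×1.93)×1.93 = 8.876 m²
P = b + 2y√(1+z²) = 2.09 + 2×1.93×√(1+1.3²) = 8.421 m
R = A/P = 8.876/8.421 = 1.054 m
Q = (1/n)·A·R^(2/3)·S^(1/2) = (1/0.031) × 8.876 × 1.054^(2/3) × 0.00077^(1/2) = 8.229 m³/s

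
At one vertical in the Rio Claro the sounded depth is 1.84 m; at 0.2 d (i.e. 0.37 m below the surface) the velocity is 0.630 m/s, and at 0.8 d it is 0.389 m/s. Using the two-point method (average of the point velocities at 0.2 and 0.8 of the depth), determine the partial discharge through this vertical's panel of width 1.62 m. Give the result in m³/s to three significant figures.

1.52 m³/s

v̄ = (0.630 + 0.389) / 2 = 0.5095 m/s
q = v̄ × d × w = 0.5095 × 1.84 × 1.62 = 1.519 m³/s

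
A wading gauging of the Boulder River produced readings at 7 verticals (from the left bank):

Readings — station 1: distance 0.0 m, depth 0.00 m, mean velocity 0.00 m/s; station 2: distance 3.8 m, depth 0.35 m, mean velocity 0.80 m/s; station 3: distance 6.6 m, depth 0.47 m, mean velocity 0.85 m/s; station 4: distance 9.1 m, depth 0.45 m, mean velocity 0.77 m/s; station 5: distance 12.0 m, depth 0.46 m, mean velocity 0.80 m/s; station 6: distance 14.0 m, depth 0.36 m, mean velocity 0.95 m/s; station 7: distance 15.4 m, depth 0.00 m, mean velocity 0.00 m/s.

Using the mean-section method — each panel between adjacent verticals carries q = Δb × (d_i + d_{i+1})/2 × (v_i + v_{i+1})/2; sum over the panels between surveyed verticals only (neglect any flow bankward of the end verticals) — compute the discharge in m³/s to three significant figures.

4.02 m³/s

Panel 1-2: Δb = 3.8 m, d̄ = (0.00+0.35)/2 = 0.175, v̄ = (0.00+0.80)/2 = 0.4 → q = 3.8×0.175×0.4 = 0.2660 m³/s
Panel 2-3: Δb = 2.8 m, d̄ = (0.35+0.47)/2 = 0.41, v̄ = (0.80+0.85)/2 = 0.825 → q = 2.8×0.41×0.825 = 0.9471 m³/s
Panel 3-4: Δb = 2.5 m, d̄ = (0.47+0.45)/2 = 0.46, v̄ = (0.85+0.77)/2 = 0.81 → q = 2.5×0.46×0.81 = 0.9315 m³/s
Panel 4-5: Δb = 2.9 m, d̄ = (0.45+0.46)/2 = 0.455, v̄ = (0.77+0.80)/2 = 0.785 → q = 2.9×0.455×0.785 = 1.036 m³/s
Panel 5-6: Δb = 2 m, d̄ = (0.46+0.36)/2 = 0.41, v̄ = (0.80+0.95)/2 = 0.875 → q = 2×0.41×0.875 = 0.7175 m³/s
Panel 6-7: Δb = 1.4 m, d̄ = (0.36+0.00)/2 = 0.18, v̄ = (0.95+0.00)/2 = 0.475 → q = 1.4×0.18×0.475 = 0.1197 m³/s
Q = Σ q = 4.018 m³/s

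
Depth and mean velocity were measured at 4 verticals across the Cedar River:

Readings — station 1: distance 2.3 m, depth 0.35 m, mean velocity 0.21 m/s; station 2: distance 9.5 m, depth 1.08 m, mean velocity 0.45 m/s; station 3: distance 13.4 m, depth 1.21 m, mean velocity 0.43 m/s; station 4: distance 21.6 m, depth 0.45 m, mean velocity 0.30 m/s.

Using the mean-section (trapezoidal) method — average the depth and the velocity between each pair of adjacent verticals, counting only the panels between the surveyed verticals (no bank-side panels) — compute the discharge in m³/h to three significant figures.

22100 m³/h

Panel 1-2: Δb = 7.2 m, d̄ = (0.35+1.08)/2 = 0.715, v̄ = (0.21+0.45)/2 = 0.33 → q = 7.2×0.715×0.33 = 1.699 m³/s
Panel 2-3: Δb = 3.9 m, d̄ = (1.08+1.21)/2 = 1.145, v̄ = (0.45+0.43)/2 = 0.44 → q = 3.9×1.145×0.44 = 1.965 m³/s
Panel 3-4: Δb = 8.2 m, d̄ = (1.21+0.45)/2 = 0.83, v̄ = (0.43+0.30)/2 = 0.365 → q = 8.2×0.83×0.365 = 2.484 m³/s
Q = Σ q = 6.148 m³/s
= 6.148 × 3600 = 22130 m³/h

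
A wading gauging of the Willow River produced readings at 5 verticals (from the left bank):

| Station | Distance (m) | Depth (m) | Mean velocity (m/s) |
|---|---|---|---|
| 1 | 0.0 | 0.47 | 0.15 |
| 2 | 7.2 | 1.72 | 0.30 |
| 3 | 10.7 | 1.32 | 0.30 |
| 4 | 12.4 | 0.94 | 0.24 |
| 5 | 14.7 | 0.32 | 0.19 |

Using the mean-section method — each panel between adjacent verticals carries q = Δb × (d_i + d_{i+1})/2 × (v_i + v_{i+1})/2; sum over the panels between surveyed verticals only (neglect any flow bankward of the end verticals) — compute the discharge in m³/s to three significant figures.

4.20 m³/s

Panel 1-2: Δb = 7.2 m, d̄ = (0.47+1.72)/2 = 1.095, v̄ = (0.15+0.30)/2 = 0.225 → q = 7.2×1.095×0.225 = 1.774 m³/s
Panel 2-3: Δb = 3.5 m, d̄ = (1.72+1.32)/2 = 1.52, v̄ = (0.30+0.30)/2 = 0.3 → q = 3.5×1.52×0.3 = 1.596 m³/s
Panel 3-4: Δb = 1.7 m, d̄ = (1.32+0.94)/2 = 1.13, v̄ = (0.30+0.24)/2 = 0.27 → q = 1.7×1.13×0.27 = 0.5187 m³/s
Panel 4-5: Δb = 2.3 m, d̄ = (0.94+0.32)/2 = 0.63, v̄ = (0.24+0.19)/2 = 0.215 → q = 2.3×0.63×0.215 = 0.3115 m³/s
Q = Σ q = 4.200 m³/s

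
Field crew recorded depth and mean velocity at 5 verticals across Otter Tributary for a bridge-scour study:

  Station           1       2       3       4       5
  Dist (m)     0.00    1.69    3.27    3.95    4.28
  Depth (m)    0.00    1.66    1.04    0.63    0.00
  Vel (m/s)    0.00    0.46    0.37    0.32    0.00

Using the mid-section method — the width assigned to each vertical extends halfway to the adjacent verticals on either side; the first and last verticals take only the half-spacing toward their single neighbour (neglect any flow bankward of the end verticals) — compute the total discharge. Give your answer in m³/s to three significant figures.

1.79 m³/s

w_2 = (3.27 − 0.00)/2 = 1.635 m; q_2 = 0.46 × 1.66 × 1.635 = 1.248 m³/s
w_3 = (3.95 − 1.69)/2 = 1.13 m; q_3 = 0.37 × 1.04 × 1.13 = 0.4348 m³/s
w_4 = (4.28 − 3.27)/2 = 0.505 m; q_4 = 0.32 × 0.63 × 0.505 = 0.1018 m³/s
Stations 1, 5 contribute zero (depth or velocity is 0).
Q = Σ qᵢ = 1.785 m³/s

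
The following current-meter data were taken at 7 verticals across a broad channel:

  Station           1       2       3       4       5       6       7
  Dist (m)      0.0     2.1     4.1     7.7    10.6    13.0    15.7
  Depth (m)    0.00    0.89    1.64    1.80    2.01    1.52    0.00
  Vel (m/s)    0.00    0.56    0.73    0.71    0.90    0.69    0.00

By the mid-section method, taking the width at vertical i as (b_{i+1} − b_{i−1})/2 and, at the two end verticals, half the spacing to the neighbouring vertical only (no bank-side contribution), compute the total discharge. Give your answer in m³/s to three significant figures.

16.0 m³/s

w_2 = (4.1 − 0.0)/2 = 2.05 m; q_2 = 0.56 × 0.89 × 2.05 = 1.022 m³/s
w_3 = (7.7 − 2.1)/2 = 2.8 m; q_3 = 0.73 × 1.64 × 2.8 = 3.352 m³/s
w_4 = (10.6 − 4.1)/2 = 3.25 m; q_4 = 0.71 × 1.80 × 3.25 = 4.154 m³/s
w_5 = (13.0 − 7.7)/2 = 2.65 m; q_5 = 0.90 × 2.01 × 2.65 = 4.794 m³/s
w_6 = (15.7 − 10.6)/2 = 2.55 m; q_6 = 0.69 × 1.52 × 2.55 = 2.674 m³/s
Stations 1, 7 contribute zero (depth or velocity is 0).
Q = Σ qᵢ = 16.00 m³/s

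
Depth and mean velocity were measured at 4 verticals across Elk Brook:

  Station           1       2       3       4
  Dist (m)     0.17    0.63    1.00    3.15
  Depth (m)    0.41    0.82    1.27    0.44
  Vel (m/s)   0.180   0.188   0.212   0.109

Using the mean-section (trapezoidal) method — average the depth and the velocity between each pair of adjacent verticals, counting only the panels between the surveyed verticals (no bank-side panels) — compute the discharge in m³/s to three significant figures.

Panel 1-2: Δb = 0.46 m, d̄ = (0.41+0.82)/2 = 0.615, v̄ = (0.180+0.188)/2 = 0.184 → q = 0.46×0.615×0.184 = 0.05205 m³/s
Panel 2-3: Δb = 0.37 m, d̄ = (0.82+1.27)/2 = 1.045, v̄ = (0.188+0.212)/2 = 0.2 → q = 0.37×1.045×0.2 = 0.07733 m³/s
Panel 3-4: Δb = 2.15 m, d̄ = (1.27+0.44)/2 = 0.855, v̄ = (0.212+0.109)/2 = 0.1605 → q = 2.15×0.855×0.1605 = 0.2950 m³/s
Q = Σ q = 0.4244 m³/s

0.424 m³/s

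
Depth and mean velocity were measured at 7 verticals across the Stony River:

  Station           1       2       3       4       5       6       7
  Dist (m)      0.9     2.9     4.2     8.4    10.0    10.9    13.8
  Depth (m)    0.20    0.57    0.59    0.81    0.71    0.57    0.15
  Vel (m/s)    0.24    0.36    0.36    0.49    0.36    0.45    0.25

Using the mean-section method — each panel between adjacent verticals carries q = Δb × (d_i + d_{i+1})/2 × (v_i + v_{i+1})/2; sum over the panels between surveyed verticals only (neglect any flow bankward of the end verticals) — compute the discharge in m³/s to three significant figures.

2.87 m³/s

Panel 1-2: Δb = 2 m, d̄ = (0.20+0.57)/2 = 0.385, v̄ = (0.24+0.36)/2 = 0.3 → q = 2×0.385×0.3 = 0.2310 m³/s
Panel 2-3: Δb = 1.3 m, d̄ = (0.57+0.59)/2 = 0.58, v̄ = (0.36+0.36)/2 = 0.36 → q = 1.3×0.58×0.36 = 0.2714 m³/s
Panel 3-4: Δb = 4.2 m, d̄ = (0.59+0.81)/2 = 0.7, v̄ = (0.36+0.49)/2 = 0.425 → q = 4.2×0.7×0.425 = 1.250 m³/s
Panel 4-5: Δb = 1.6 m, d̄ = (0.81+0.71)/2 = 0.76, v̄ = (0.49+0.36)/2 = 0.425 → q = 1.6×0.76×0.425 = 0.5168 m³/s
Panel 5-6: Δb = 0.9 m, d̄ = (0.71+0.57)/2 = 0.64, v̄ = (0.36+0.45)/2 = 0.405 → q = 0.9×0.64×0.405 = 0.2333 m³/s
Panel 6-7: Δb = 2.9 m, d̄ = (0.57+0.15)/2 = 0.36, v̄ = (0.45+0.25)/2 = 0.35 → q = 2.9×0.36×0.35 = 0.3654 m³/s
Q = Σ q = 2.867 m³/s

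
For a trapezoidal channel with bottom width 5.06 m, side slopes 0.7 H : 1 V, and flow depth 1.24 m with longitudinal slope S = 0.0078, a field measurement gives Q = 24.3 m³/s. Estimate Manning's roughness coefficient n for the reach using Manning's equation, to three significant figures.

A = (b + z·y)·y = (5.06 + 0.7×1.24)×1.24 = 7.351 m²
P = b + 2y√(1+z²) = 5.06 + 2×1.24×√(1+0.7²) = 8.087 m
R = A/P = 7.351/8.087 = 0.9089 m
n = (1/Q)·A·R^(2/3)·S^(1/2) = (1/24.3) × 7.351 × 0.9383 × 0.08832 = 0.02507

0.0251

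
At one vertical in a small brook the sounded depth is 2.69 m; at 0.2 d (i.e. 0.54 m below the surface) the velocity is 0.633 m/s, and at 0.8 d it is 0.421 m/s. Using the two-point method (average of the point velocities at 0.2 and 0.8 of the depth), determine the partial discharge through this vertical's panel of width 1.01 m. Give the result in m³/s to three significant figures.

1.43 m³/s

v̄ = (0.633 + 0.421) / 2 = 0.5270 m/s
q = v̄ × d × w = 0.5270 × 2.69 × 1.01 = 1.432 m³/s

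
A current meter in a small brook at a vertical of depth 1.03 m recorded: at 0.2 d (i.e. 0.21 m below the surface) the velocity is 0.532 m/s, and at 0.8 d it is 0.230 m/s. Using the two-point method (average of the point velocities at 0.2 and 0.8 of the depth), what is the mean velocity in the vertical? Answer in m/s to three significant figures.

v̄ = (0.532 + 0.230) / 2 = 0.3810 m/s

0.381 m/s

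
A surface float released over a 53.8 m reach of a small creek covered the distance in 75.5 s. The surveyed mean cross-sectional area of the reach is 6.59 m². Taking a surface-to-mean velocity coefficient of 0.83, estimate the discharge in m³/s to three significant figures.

v_surface = L / t̄ = 53.8 / 75.5 = 0.7126 m/s
v_mean = 0.83 × 0.7126 = 0.5914 m/s
Q = A × v_mean = 6.59 × 0.5914 = 3.898 m³/s

3.90 m³/s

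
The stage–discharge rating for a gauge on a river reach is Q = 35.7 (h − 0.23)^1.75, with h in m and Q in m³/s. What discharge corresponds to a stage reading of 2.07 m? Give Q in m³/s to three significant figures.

Q = 35.7 × (2.07 − 0.23)^1.75 = 35.7 × 1.84^1.75 = 103.8 m³/s

104 m³/s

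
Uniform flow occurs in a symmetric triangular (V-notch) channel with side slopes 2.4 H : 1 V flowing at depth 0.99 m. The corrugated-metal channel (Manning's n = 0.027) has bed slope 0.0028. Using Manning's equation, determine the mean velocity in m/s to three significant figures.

A = z·y² = 2.4×0.99² = 2.352 m²
P = 2y√(1+z²) = 2×0.99×√(1+2.4²) = 5.148 m
R = A/P = 2.352/5.148 = 0.4569 m
Q = (1/n)·A·R^(2/3)·S^(1/2) = (1/0.027) × 2.352 × 0.4569^(2/3) × 0.0028^(1/2) = 2.735 m³/s
V = Q/A = 2.735/2.352 = 1.163 m/s

1.16 m/s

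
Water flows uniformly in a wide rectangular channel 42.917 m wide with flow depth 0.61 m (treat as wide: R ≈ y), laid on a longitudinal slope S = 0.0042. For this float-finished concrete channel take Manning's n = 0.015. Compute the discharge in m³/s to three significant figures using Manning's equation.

A = b·y = 42.917 × 0.61 = 26.18 m²
Wide channel: R ≈ y = 0.61 m
Q = (1/n)·A·R^(2/3)·S^(1/2) = (1/0.015) × 26.18 × 0.6100^(2/3) × 0.0042^(1/2) = 81.35 m³/s

81.4 m³/s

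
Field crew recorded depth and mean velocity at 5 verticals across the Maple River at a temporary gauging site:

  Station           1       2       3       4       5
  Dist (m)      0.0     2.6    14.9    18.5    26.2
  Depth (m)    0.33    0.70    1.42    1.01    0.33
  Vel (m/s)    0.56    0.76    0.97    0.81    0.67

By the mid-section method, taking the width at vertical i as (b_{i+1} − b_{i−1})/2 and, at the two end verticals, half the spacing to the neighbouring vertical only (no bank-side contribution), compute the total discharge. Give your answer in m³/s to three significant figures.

20.6 m³/s

w_1 = (2.6 − 0.0)/2 = 1.3 m; q_1 = 0.56 × 0.33 × 1.3 = 0.2402 m³/s
w_2 = (14.9 − 0.0)/2 = 7.45 m; q_2 = 0.76 × 0.70 × 7.45 = 3.963 m³/s
w_3 = (18.5 − 2.6)/2 = 7.95 m; q_3 = 0.97 × 1.42 × 7.95 = 10.95 m³/s
w_4 = (26.2 − 14.9)/2 = 5.65 m; q_4 = 0.81 × 1.01 × 5.65 = 4.622 m³/s
w_5 = (26.2 − 18.5)/2 = 3.85 m; q_5 = 0.67 × 0.33 × 3.85 = 0.8512 m³/s
Q = Σ qᵢ = 20.63 m³/s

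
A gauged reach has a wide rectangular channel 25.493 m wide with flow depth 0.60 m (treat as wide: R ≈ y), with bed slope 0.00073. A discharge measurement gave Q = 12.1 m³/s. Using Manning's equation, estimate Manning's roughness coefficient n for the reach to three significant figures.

0.0243

A = b·y = 25.493 × 0.60 = 15.30 m²
Wide channel: R ≈ y = 0.60 m
n = (1/Q)·A·R^(2/3)·S^(1/2) = (1/12.1) × 15.30 × 0.7114 × 0.02702 = 0.02430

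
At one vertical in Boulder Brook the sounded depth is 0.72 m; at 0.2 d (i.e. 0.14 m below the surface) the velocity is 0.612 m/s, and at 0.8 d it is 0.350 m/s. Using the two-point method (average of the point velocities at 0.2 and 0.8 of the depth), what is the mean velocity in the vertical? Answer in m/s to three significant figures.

v̄ = (0.612 + 0.350) / 2 = 0.4810 m/s

0.481 m/s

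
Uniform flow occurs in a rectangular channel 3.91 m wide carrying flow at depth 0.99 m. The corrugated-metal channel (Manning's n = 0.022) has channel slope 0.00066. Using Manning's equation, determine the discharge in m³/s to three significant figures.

A = b·y = 3.91 × 0.99 = 3.871 m²
P = b + 2y = 3.91 + 2×0.99 = 5.890 m
R = A/P = 3.871/5.890 = 0.6572 m
Q = (1/n)·A·R^(2/3)·S^(1/2) = (1/0.022) × 3.871 × 0.6572^(2/3) × 0.00066^(1/2) = 3.417 m³/s

3.42 m³/s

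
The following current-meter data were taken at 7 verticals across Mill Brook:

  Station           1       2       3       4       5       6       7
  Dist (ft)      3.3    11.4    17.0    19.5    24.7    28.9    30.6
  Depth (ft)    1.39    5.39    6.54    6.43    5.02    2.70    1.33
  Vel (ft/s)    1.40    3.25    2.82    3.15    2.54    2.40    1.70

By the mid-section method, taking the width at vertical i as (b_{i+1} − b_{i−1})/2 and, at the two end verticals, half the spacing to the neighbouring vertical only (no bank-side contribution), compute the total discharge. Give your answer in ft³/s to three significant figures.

362 ft³/s

w_1 = (11.4 − 3.3)/2 = 4.05 ft; q_1 = 1.40 × 1.39 × 4.05 = 7.881 ft³/s
w_2 = (17.0 − 3.3)/2 = 6.85 ft; q_2 = 3.25 × 5.39 × 6.85 = 120.0 ft³/s
w_3 = (19.5 − 11.4)/2 = 4.05 ft; q_3 = 2.82 × 6.54 × 4.05 = 74.69 ft³/s
w_4 = (24.7 − 17.0)/2 = 3.85 ft; q_4 = 3.15 × 6.43 × 3.85 = 77.98 ft³/s
w_5 = (28.9 − 19.5)/2 = 4.7 ft; q_5 = 2.54 × 5.02 × 4.7 = 59.93 ft³/s
w_6 = (30.6 − 24.7)/2 = 2.95 ft; q_6 = 2.40 × 2.70 × 2.95 = 19.12 ft³/s
w_7 = (30.6 − 28.9)/2 = 0.85 ft; q_7 = 1.70 × 1.33 × 0.85 = 1.922 ft³/s
Q = Σ qᵢ = 361.5 ft³/s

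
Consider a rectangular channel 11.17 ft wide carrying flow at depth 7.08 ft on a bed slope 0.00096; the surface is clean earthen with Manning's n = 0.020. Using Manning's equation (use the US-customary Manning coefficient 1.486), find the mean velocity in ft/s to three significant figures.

A = b·y = 11.17 × 7.08 = 79.08 ft²
P = b + 2y = 11.17 + 2×7.08 = 25.33 ft
R = A/P = 79.08/25.33 = 3.122 ft
Q = (1.486/n)·A·R^(2/3)·S^(1/2) = (1.486/0.020) × 79.08 × 3.122^(2/3) × 0.00096^(1/2) = 388.9 ft³/s
V = Q/A = 388.9/79.08 = 4.918 ft/s

4.92 ft/s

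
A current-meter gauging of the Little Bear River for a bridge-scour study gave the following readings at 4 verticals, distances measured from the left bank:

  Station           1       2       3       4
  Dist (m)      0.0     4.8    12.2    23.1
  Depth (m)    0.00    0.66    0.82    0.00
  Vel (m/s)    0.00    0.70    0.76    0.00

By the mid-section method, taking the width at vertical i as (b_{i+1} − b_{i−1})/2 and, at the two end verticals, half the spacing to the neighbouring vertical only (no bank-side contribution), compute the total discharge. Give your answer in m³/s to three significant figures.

w_2 = (12.2 − 0.0)/2 = 6.1 m; q_2 = 0.70 × 0.66 × 6.1 = 2.818 m³/s
w_3 = (23.1 − 4.8)/2 = 9.15 m; q_3 = 0.76 × 0.82 × 9.15 = 5.702 m³/s
Stations 1, 4 contribute zero (depth or velocity is 0).
Q = Σ qᵢ = 8.520 m³/s

8.52 m³/s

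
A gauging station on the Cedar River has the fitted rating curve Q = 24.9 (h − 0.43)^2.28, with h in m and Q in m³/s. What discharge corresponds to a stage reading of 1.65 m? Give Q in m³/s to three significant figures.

Q = 24.9 × (1.65 − 0.43)^2.28 = 24.9 × 1.22^2.28 = 39.18 m³/s

39.2 m³/s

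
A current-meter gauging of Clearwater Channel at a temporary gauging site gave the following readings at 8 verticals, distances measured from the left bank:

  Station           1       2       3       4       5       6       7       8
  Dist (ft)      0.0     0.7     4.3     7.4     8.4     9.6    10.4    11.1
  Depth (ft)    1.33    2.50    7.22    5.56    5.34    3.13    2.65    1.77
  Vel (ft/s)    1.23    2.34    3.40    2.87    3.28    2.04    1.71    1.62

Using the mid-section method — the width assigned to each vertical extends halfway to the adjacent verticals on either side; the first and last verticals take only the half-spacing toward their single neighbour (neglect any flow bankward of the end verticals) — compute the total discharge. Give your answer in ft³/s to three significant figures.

158 ft³/s

w_1 = (0.7 − 0.0)/2 = 0.35 ft; q_1 = 1.23 × 1.33 × 0.35 = 0.5726 ft³/s
w_2 = (4.3 − 0.0)/2 = 2.15 ft; q_2 = 2.34 × 2.50 × 2.15 = 12.58 ft³/s
w_3 = (7.4 − 0.7)/2 = 3.35 ft; q_3 = 3.40 × 7.22 × 3.35 = 82.24 ft³/s
w_4 = (8.4 − 4.3)/2 = 2.05 ft; q_4 = 2.87 × 5.56 × 2.05 = 32.71 ft³/s
w_5 = (9.6 − 7.4)/2 = 1.1 ft; q_5 = 3.28 × 5.34 × 1.1 = 19.27 ft³/s
w_6 = (10.4 − 8.4)/2 = 1 ft; q_6 = 2.04 × 3.13 × 1 = 6.385 ft³/s
w_7 = (11.1 − 9.6)/2 = 0.75 ft; q_7 = 1.71 × 2.65 × 0.75 = 3.399 ft³/s
w_8 = (11.1 − 10.4)/2 = 0.35 ft; q_8 = 1.62 × 1.77 × 0.35 = 1.004 ft³/s
Q = Σ qᵢ = 158.2 ft³/s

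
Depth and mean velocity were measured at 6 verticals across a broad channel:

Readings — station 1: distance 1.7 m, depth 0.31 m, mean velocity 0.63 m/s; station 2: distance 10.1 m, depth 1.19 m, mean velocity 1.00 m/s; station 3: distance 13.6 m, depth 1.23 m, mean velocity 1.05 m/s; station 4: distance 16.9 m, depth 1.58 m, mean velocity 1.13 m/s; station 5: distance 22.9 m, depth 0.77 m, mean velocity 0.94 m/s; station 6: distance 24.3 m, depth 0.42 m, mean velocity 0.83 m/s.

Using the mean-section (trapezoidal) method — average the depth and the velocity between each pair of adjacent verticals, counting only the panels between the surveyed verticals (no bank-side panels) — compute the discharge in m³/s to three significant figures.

22.6 m³/s

Panel 1-2: Δb = 8.4 m, d̄ = (0.31+1.19)/2 = 0.75, v̄ = (0.63+1.00)/2 = 0.815 → q = 8.4×0.75×0.815 = 5.135 m³/s
Panel 2-3: Δb = 3.5 m, d̄ = (1.19+1.23)/2 = 1.21, v̄ = (1.00+1.05)/2 = 1.025 → q = 3.5×1.21×1.025 = 4.341 m³/s
Panel 3-4: Δb = 3.3 m, d̄ = (1.23+1.58)/2 = 1.405, v̄ = (1.05+1.13)/2 = 1.09 → q = 3.3×1.405×1.09 = 5.054 m³/s
Panel 4-5: Δb = 6 m, d̄ = (1.58+0.77)/2 = 1.175, v̄ = (1.13+0.94)/2 = 1.035 → q = 6×1.175×1.035 = 7.297 m³/s
Panel 5-6: Δb = 1.4 m, d̄ = (0.77+0.42)/2 = 0.595, v̄ = (0.94+0.83)/2 = 0.885 → q = 1.4×0.595×0.885 = 0.7372 m³/s
Q = Σ q = 22.56 m³/s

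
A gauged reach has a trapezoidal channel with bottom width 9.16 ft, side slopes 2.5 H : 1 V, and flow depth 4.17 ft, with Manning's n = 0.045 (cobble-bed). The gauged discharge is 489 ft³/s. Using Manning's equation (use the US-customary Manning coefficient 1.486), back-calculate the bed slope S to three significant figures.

0.00928

A = (b + z·y)·y = (9.16 + 2.5×4.17)×4.17 = 81.67 ft²
P = b + 2y√(1+z²) = 9.16 + 2×4.17×√(1+2.5²) = 31.62 ft
R = A/P = 81.67/31.62 = 2.583 ft
S = (Q·n / (1.486·A·R^(2/3)))² = (489×0.045 / (1.486×81.67×1.883))² = 0.009276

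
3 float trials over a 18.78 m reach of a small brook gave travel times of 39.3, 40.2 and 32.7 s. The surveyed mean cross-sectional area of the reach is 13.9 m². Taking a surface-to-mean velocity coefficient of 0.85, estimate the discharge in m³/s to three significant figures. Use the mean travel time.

5.93 m³/s

t̄ = (39.3 + 40.2 + 32.7) / 3 = 37.4 s
v_surface = L / t̄ = 18.78 / 37.4 = 0.5021 m/s
v_mean = 0.85 × 0.5021 = 0.4268 m/s
Q = A × v_mean = 13.9 × 0.4268 = 5.933 m³/s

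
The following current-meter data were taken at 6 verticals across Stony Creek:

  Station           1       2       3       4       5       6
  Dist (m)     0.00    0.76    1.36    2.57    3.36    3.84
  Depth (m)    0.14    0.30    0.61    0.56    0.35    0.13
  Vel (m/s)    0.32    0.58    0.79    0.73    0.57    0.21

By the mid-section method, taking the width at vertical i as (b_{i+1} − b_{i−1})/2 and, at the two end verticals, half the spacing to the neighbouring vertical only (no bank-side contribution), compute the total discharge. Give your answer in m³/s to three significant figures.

w_1 = (0.76 − 0.00)/2 = 0.38 m; q_1 = 0.32 × 0.14 × 0.38 = 0.01702 m³/s
w_2 = (1.36 − 0.00)/2 = 0.68 m; q_2 = 0.58 × 0.30 × 0.68 = 0.1183 m³/s
w_3 = (2.57 − 0.76)/2 = 0.905 m; q_3 = 0.79 × 0.61 × 0.905 = 0.4361 m³/s
w_4 = (3.36 − 1.36)/2 = 1 m; q_4 = 0.73 × 0.56 × 1 = 0.4088 m³/s
w_5 = (3.84 − 2.57)/2 = 0.635 m; q_5 = 0.57 × 0.35 × 0.635 = 0.1267 m³/s
w_6 = (3.84 − 3.36)/2 = 0.24 m; q_6 = 0.21 × 0.13 × 0.24 = 0.006552 m³/s
Q = Σ qᵢ = 1.113 m³/s

1.11 m³/s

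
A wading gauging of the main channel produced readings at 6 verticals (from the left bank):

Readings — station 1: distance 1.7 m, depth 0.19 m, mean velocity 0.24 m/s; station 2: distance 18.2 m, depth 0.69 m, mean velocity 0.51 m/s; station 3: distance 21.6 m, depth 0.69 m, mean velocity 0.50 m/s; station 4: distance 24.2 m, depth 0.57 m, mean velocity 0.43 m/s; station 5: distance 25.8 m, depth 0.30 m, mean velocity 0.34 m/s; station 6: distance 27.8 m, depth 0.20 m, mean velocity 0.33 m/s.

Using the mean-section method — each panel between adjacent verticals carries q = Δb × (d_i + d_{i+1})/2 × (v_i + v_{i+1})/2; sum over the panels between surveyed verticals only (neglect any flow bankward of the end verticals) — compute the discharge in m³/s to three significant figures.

5.10 m³/s

Panel 1-2: Δb = 16.5 m, d̄ = (0.19+0.69)/2 = 0.44, v̄ = (0.24+0.51)/2 = 0.375 → q = 16.5×0.44×0.375 = 2.723 m³/s
Panel 2-3: Δb = 3.4 m, d̄ = (0.69+0.69)/2 = 0.69, v̄ = (0.51+0.50)/2 = 0.505 → q = 3.4×0.69×0.505 = 1.185 m³/s
Panel 3-4: Δb = 2.6 m, d̄ = (0.69+0.57)/2 = 0.63, v̄ = (0.50+0.43)/2 = 0.465 → q = 2.6×0.63×0.465 = 0.7617 m³/s
Panel 4-5: Δb = 1.6 m, d̄ = (0.57+0.30)/2 = 0.435, v̄ = (0.43+0.34)/2 = 0.385 → q = 1.6×0.435×0.385 = 0.2680 m³/s
Panel 5-6: Δb = 2 m, d̄ = (0.30+0.20)/2 = 0.25, v̄ = (0.34+0.33)/2 = 0.335 → q = 2×0.25×0.335 = 0.1675 m³/s
Q = Σ q = 5.104 m³/s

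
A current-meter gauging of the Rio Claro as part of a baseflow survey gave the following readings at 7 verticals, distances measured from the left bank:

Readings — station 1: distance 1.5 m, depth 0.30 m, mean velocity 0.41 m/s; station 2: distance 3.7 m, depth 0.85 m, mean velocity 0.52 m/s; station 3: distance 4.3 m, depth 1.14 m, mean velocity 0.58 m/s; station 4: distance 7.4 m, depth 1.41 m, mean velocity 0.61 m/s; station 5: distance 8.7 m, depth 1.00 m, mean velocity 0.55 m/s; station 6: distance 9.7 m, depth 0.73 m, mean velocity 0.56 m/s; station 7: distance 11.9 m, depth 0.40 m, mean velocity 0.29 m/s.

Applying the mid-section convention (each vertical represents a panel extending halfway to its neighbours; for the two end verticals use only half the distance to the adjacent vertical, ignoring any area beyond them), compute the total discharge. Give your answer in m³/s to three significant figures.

5.28 m³/s

w_1 = (3.7 − 1.5)/2 = 1.1 m; q_1 = 0.41 × 0.30 × 1.1 = 0.1353 m³/s
w_2 = (4.3 − 1.5)/2 = 1.4 m; q_2 = 0.52 × 0.85 × 1.4 = 0.6188 m³/s
w_3 = (7.4 − 3.7)/2 = 1.85 m; q_3 = 0.58 × 1.14 × 1.85 = 1.223 m³/s
w_4 = (8.7 − 4.3)/2 = 2.2 m; q_4 = 0.61 × 1.41 × 2.2 = 1.892 m³/s
w_5 = (9.7 − 7.4)/2 = 1.15 m; q_5 = 0.55 × 1.00 × 1.15 = 0.6325 m³/s
w_6 = (11.9 − 8.7)/2 = 1.6 m; q_6 = 0.56 × 0.73 × 1.6 = 0.6541 m³/s
w_7 = (11.9 − 9.7)/2 = 1.1 m; q_7 = 0.29 × 0.40 × 1.1 = 0.1276 m³/s
Q = Σ qᵢ = 5.284 m³/s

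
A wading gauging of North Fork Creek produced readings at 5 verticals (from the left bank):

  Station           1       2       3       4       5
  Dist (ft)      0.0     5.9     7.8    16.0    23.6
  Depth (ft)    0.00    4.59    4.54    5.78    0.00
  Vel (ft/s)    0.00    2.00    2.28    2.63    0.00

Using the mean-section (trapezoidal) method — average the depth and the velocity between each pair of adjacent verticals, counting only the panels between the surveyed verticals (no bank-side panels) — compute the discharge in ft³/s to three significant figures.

Panel 1-2: Δb = 5.9 ft, d̄ = (0.00+4.59)/2 = 2.295, v̄ = (0.00+2.00)/2 = 1 → q = 5.9×2.295×1 = 13.54 ft³/s
Panel 2-3: Δb = 1.9 ft, d̄ = (4.59+4.54)/2 = 4.565, v̄ = (2.00+2.28)/2 = 2.14 → q = 1.9×4.565×2.14 = 18.56 ft³/s
Panel 3-4: Δb = 8.2 ft, d̄ = (4.54+5.78)/2 = 5.16, v̄ = (2.28+2.63)/2 = 2.455 → q = 8.2×5.16×2.455 = 103.9 ft³/s
Panel 4-5: Δb = 7.6 ft, d̄ = (5.78+0.00)/2 = 2.89, v̄ = (2.63+0.00)/2 = 1.315 → q = 7.6×2.89×1.315 = 28.88 ft³/s
Q = Σ q = 164.9 ft³/s

165 ft³/s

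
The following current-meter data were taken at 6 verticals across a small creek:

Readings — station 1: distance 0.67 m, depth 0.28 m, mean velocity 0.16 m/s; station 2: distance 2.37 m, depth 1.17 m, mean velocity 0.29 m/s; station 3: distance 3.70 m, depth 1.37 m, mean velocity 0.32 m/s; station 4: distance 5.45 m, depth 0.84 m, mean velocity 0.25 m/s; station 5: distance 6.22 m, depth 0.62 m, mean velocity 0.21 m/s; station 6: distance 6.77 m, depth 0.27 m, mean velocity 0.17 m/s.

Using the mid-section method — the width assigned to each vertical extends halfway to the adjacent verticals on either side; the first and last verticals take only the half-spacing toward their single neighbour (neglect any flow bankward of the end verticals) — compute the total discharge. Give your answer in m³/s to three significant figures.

1.59 m³/s

w_1 = (2.37 − 0.67)/2 = 0.85 m; q_1 = 0.16 × 0.28 × 0.85 = 0.03808 m³/s
w_2 = (3.70 − 0.67)/2 = 1.515 m; q_2 = 0.29 × 1.17 × 1.515 = 0.5140 m³/s
w_3 = (5.45 − 2.37)/2 = 1.54 m; q_3 = 0.32 × 1.37 × 1.54 = 0.6751 m³/s
w_4 = (6.22 − 3.70)/2 = 1.26 m; q_4 = 0.25 × 0.84 × 1.26 = 0.2646 m³/s
w_5 = (6.77 − 5.45)/2 = 0.66 m; q_5 = 0.21 × 0.62 × 0.66 = 0.08593 m³/s
w_6 = (6.77 − 6.22)/2 = 0.275 m; q_6 = 0.17 × 0.27 × 0.275 = 0.01262 m³/s
Q = Σ qᵢ = 1.590 m³/s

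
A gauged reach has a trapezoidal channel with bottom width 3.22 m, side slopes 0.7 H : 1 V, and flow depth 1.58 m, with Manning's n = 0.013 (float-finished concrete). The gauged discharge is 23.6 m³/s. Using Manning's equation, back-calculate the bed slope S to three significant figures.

A = (b + z·y)·y = (3.22 + 0.7×1.58)×1.58 = 6.835 m²
P = b + 2y√(1+z²) = 3.22 + 2×1.58×√(1+0.7²) = 7.077 m
R = A/P = 6.835/7.077 = 0.9658 m
S = (Q·n / (1·A·R^(2/3)))² = (23.6×0.013 / (1×6.835×0.9771))² = 0.002111

0.00211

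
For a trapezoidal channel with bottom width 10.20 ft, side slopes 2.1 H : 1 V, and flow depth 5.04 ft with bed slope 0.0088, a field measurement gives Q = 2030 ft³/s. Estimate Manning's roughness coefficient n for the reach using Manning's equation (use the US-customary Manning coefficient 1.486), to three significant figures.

0.0153

A = (b + z·y)·y = (10.20 + 2.1×5.04)×5.04 = 104.8 ft²
P = b + 2y√(1+z²) = 10.20 + 2×5.04×√(1+2.1²) = 33.65 ft
R = A/P = 104.8/33.65 = 3.113 ft
n = (1.486/Q)·A·R^(2/3)·S^(1/2) = (1.486/2030) × 104.8 × 2.132 × 0.09381 = 0.01534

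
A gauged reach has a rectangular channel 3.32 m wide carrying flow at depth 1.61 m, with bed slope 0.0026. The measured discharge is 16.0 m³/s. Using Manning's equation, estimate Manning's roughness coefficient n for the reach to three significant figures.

A = b·y = 3.32 × 1.61 = 5.345 m²
P = b + 2y = 3.32 + 2×1.61 = 6.540 m
R = A/P = 5.345/6.540 = 0.8173 m
n = (1/Q)·A·R^(2/3)·S^(1/2) = (1/16.0) × 5.345 × 0.8742 × 0.05099 = 0.01489

0.0149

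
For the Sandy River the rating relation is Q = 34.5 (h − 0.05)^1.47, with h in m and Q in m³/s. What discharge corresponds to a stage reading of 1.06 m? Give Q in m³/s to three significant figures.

35.0 m³/s

Q = 34.5 × (1.06 − 0.05)^1.47 = 34.5 × 1.01^1.47 = 35.01 m³/s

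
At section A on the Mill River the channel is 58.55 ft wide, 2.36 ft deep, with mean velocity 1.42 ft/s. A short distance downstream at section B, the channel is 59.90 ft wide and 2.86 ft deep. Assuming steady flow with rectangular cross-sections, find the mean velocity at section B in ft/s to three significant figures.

1.15 ft/s

Q = A₁V₁ = (58.55×2.36) × 1.42 = 196.2 ft³/s
A₂ = 59.90 × 2.86 = 171.3 ft²
V₂ = Q/A₂ = 196.2/171.3 = 1.145 ft/s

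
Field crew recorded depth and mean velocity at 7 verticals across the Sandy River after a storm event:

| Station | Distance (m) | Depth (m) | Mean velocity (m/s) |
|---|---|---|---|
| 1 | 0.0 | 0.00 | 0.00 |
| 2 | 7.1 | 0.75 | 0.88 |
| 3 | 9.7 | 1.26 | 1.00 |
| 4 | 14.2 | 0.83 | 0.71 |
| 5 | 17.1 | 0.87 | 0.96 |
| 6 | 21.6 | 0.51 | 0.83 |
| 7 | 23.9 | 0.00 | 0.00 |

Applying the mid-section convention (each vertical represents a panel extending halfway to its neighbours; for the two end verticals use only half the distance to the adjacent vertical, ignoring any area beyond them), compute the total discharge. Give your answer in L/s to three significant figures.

w_2 = (9.7 − 0.0)/2 = 4.85 m; q_2 = 0.88 × 0.75 × 4.85 = 3.201 m³/s
w_3 = (14.2 − 7.1)/2 = 3.55 m; q_3 = 1.00 × 1.26 × 3.55 = 4.473 m³/s
w_4 = (17.1 − 9.7)/2 = 3.7 m; q_4 = 0.71 × 0.83 × 3.7 = 2.180 m³/s
w_5 = (21.6 − 14.2)/2 = 3.7 m; q_5 = 0.96 × 0.87 × 3.7 = 3.090 m³/s
w_6 = (23.9 − 17.1)/2 = 3.4 m; q_6 = 0.83 × 0.51 × 3.4 = 1.439 m³/s
Stations 1, 7 contribute zero (depth or velocity is 0).
Q = Σ qᵢ = 14.38 m³/s
= 14.38 × 1000 = 14380 L/s

14400 L/s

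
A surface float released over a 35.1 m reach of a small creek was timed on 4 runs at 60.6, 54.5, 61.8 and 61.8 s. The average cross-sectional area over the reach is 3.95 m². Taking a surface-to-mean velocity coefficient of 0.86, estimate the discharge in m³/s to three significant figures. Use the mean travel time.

2.00 m³/s

t̄ = (60.6 + 54.5 + 61.8 + 61.8) / 4 = 59.675 s
v_surface = L / t̄ = 35.1 / 59.675 = 0.5882 m/s
v_mean = 0.86 × 0.5882 = 0.5058 m/s
Q = A × v_mean = 3.95 × 0.5058 = 1.998 m³/s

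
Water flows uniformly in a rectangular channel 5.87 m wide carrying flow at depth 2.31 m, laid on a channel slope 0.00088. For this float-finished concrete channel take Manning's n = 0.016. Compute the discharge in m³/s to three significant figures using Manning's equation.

A = b·y = 5.87 × 2.31 = 13.56 m²
P = b + 2y = 5.87 + 2×2.31 = 10.49 m
R = A/P = 13.56/10.49 = 1.293 m
Q = (1/n)·A·R^(2/3)·S^(1/2) = (1/0.016) × 13.56 × 1.293^(2/3) × 0.00088^(1/2) = 29.83 m³/s

29.8 m³/s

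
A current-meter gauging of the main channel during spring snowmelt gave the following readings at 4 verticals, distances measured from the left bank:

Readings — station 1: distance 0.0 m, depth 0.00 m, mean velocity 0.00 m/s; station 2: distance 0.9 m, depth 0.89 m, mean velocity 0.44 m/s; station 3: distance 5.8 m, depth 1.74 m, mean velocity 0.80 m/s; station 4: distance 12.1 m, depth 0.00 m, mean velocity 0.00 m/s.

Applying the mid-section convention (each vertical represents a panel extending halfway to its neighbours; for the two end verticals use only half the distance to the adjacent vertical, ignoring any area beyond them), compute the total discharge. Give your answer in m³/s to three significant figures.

8.93 m³/s

w_2 = (5.8 − 0.0)/2 = 2.9 m; q_2 = 0.44 × 0.89 × 2.9 = 1.136 m³/s
w_3 = (12.1 − 0.9)/2 = 5.6 m; q_3 = 0.80 × 1.74 × 5.6 = 7.795 m³/s
Stations 1, 4 contribute zero (depth or velocity is 0).
Q = Σ qᵢ = 8.931 m³/s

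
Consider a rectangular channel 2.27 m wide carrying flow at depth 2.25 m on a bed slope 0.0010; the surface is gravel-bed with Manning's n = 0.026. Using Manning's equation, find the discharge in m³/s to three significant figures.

A = b·y = 2.27 × 2.25 = 5.108 m²
P = b + 2y = 2.27 + 2×2.25 = 6.770 m
R = A/P = 5.108/6.770 = 0.7544 m
Q = (1/n)·A·R^(2/3)·S^(1/2) = (1/0.026) × 5.108 × 0.7544^(2/3) × 0.0010^(1/2) = 5.148 m³/s

5.15 m³/s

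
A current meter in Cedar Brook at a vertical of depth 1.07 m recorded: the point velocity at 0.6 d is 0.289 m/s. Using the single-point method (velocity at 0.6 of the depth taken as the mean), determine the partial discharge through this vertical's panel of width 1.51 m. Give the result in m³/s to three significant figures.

v̄ = v₀.₆ = 0.289 m/s
q = v̄ × d × w = 0.2890 × 1.07 × 1.51 = 0.4669 m³/s

0.467 m³/s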